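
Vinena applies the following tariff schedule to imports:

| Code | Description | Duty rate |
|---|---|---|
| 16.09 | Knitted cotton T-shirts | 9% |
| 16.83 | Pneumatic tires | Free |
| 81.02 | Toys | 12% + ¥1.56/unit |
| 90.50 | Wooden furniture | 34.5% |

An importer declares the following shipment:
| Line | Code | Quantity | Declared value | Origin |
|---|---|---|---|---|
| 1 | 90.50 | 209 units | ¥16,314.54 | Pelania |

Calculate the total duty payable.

¥5,628.52

Line 1 (90.50, Pelania, 209 units, ¥16,314.54):
Base rate for 90.50 is 34.5%.
Duty = ¥16,314.54 × 34.5% = ¥5,628.52.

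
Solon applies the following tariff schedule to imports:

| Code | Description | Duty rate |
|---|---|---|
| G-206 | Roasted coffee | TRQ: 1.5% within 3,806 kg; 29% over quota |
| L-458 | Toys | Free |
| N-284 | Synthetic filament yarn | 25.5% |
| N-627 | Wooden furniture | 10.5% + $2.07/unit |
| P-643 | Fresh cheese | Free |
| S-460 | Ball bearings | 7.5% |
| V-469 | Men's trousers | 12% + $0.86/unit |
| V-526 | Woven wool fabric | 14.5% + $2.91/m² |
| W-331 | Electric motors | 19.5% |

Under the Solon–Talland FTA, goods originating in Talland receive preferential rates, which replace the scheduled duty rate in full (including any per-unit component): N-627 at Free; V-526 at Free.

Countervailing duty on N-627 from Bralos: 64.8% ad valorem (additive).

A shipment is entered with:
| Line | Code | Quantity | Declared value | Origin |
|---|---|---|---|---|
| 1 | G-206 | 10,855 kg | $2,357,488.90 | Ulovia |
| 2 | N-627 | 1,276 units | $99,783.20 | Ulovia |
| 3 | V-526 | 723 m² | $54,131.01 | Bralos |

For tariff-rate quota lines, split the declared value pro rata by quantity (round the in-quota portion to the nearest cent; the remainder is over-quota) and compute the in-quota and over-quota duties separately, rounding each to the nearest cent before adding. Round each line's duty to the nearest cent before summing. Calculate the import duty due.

$479,431.83

Line 1 (G-206, Ulovia, 10,855 kg, $2,357,488.90):
Code G-206 is under a tariff-rate quota (threshold 3,806 kg). In-quota: 3,806 kg at 1.5%; over-quota: 7,049 kg at 29%.
Pro-rata value split: in-quota = $2,357,488.90 × 3,806/10,855 = $826,587.08; over-quota = $2,357,488.90 − $826,587.08 = $1,530,901.82.
In-quota duty = $826,587.08 × 1.5% = $12,398.81. Over-quota duty = $1,530,901.82 × 29% = $443,961.53.
Line duty = $12,398.81 + $443,961.53 = $456,360.34.
Line 2 (N-627, Ulovia, 1,276 units, $99,783.20):
Base rate for N-627 is 10.5% + $2.07/unit.
N-627 has an FTA preferential rate, but origin Ulovia is not Talland; base rate stands.
The additional-duty order on N-627 targets Bralos, not Ulovia; it does not apply.
Duty = $99,783.20 × 10.5% + 1,276 × $2.07 = $13,118.56.
Line 3 (V-526, Bralos, 723 m², $54,131.01):
Base rate for V-526 is 14.5% + $2.91/m².
V-526 has an FTA preferential rate, but origin Bralos is not Talland; base rate stands.
Duty = $54,131.01 × 14.5% + 723 × $2.91 = $9,952.93.
Total = $456,360.34 + $13,118.56 + $9,952.93 = $479,431.83.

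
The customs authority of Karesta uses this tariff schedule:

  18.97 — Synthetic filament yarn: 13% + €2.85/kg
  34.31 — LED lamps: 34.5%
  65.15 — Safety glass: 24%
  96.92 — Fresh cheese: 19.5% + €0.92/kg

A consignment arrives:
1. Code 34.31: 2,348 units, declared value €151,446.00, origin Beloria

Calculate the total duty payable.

Line 1 (34.31, Beloria, 2,348 units, €151,446.00):
Base rate for 34.31 is 34.5%.
Duty = €151,446.00 × 34.5% = €52,248.87.

€52,248.87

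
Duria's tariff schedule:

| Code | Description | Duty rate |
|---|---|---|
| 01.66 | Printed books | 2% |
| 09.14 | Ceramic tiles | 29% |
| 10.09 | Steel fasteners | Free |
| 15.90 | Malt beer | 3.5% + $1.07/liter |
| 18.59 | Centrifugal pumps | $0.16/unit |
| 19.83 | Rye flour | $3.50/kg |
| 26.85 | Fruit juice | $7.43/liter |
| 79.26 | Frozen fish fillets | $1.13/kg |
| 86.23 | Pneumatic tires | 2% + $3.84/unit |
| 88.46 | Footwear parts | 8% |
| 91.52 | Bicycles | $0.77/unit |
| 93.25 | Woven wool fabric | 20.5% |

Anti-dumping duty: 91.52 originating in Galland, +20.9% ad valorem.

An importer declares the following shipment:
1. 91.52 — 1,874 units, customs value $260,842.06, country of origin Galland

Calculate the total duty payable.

Line 1 (91.52, Galland, 1,874 units, $260,842.06):
Base rate for 91.52 is $0.77/unit.
Additional duty on 91.52 from Galland: +20.9% ad valorem. Applied ad valorem rate = 20.9%.
Duty = $260,842.06 × 20.9% + 1,874 × $0.77 = $55,958.97.

$55,958.97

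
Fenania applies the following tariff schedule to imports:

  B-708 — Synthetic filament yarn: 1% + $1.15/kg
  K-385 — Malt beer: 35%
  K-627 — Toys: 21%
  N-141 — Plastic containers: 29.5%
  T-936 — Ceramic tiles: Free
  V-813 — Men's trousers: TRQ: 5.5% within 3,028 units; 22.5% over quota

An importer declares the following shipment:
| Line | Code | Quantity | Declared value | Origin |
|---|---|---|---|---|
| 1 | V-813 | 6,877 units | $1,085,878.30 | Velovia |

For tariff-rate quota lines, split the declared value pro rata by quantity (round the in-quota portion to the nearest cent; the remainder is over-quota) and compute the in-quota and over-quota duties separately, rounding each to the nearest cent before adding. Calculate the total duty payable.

Line 1 (V-813, Velovia, 6,877 units, $1,085,878.30):
Code V-813 is under a tariff-rate quota (threshold 3,028 units). In-quota: 3,028 units at 5.5%; over-quota: 3,849 units at 22.5%.
Pro-rata value split: in-quota = $1,085,878.30 × 3,028/6,877 = $478,121.20; over-quota = $1,085,878.30 − $478,121.20 = $607,757.10.
In-quota duty = $478,121.20 × 5.5% = $26,296.67. Over-quota duty = $607,757.10 × 22.5% = $136,745.35.
Line duty = $26,296.67 + $136,745.35 = $163,042.02.

$163,042.02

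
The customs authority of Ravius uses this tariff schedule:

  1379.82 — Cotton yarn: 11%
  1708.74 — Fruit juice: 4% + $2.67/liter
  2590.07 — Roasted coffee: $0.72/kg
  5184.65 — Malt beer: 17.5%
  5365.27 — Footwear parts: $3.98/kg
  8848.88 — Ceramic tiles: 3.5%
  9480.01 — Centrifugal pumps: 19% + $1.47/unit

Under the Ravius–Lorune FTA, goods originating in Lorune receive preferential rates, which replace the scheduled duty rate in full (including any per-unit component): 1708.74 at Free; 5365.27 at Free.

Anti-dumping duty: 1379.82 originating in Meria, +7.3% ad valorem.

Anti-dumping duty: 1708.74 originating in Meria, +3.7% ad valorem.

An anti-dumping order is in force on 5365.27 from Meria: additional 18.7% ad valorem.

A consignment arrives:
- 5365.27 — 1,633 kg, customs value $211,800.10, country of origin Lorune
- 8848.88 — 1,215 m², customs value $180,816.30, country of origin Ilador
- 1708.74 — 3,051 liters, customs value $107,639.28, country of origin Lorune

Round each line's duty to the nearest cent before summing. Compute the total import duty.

$6,328.57

Line 1 (5365.27, Lorune, 1,633 kg, $211,800.10):
Base rate for 5365.27 is $3.98/kg.
Origin Lorune qualifies under the Ravius–Lorune agreement and 5365.27 is covered: preferential rate Free applies instead.
The additional-duty order on 5365.27 targets Meria, not Lorune; it does not apply.
Duty = $211,800.10 × 0% = $0.00.
Line 2 (8848.88, Ilador, 1,215 m², $180,816.30):
Base rate for 8848.88 is 3.5%.
Duty = $180,816.30 × 3.5% = $6,328.57.
Line 3 (1708.74, Lorune, 3,051 liters, $107,639.28):
Base rate for 1708.74 is 4% + $2.67/liter.
Origin Lorune qualifies under the Ravius–Lorune agreement and 1708.74 is covered: preferential rate Free applies instead.
The additional-duty order on 1708.74 targets Meria, not Lorune; it does not apply.
Duty = $107,639.28 × 0% = $0.00.
Total = $0.00 + $6,328.57 + $0.00 = $6,328.57.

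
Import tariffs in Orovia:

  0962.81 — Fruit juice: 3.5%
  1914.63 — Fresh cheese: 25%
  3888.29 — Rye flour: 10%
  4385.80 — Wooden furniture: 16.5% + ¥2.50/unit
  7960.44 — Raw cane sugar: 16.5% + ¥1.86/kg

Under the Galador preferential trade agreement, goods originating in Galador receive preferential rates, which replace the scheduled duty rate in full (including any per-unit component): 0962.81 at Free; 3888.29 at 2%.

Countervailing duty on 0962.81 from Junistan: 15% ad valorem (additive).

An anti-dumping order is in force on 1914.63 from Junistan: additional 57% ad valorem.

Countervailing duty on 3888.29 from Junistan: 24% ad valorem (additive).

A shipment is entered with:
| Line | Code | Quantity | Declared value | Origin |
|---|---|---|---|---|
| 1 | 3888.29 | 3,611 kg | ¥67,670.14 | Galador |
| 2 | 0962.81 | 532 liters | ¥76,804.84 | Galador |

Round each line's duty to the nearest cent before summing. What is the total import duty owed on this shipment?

¥1,353.40

Line 1 (3888.29, Galador, 3,611 kg, ¥67,670.14):
Base rate for 3888.29 is 10%.
Origin Galador qualifies under the Orovia–Galador agreement and 3888.29 is covered: preferential rate 2% applies instead.
The additional-duty order on 3888.29 targets Junistan, not Galador; it does not apply.
Duty = ¥67,670.14 × 2% = ¥1,353.40.
Line 2 (0962.81, Galador, 532 liters, ¥76,804.84):
Base rate for 0962.81 is 3.5%.
Origin Galador qualifies under the Orovia–Galador agreement and 0962.81 is covered: preferential rate Free applies instead.
The additional-duty order on 0962.81 targets Junistan, not Galador; it does not apply.
Duty = ¥76,804.84 × 0% = ¥0.00.
Total = ¥1,353.40 + ¥0.00 = ¥1,353.40.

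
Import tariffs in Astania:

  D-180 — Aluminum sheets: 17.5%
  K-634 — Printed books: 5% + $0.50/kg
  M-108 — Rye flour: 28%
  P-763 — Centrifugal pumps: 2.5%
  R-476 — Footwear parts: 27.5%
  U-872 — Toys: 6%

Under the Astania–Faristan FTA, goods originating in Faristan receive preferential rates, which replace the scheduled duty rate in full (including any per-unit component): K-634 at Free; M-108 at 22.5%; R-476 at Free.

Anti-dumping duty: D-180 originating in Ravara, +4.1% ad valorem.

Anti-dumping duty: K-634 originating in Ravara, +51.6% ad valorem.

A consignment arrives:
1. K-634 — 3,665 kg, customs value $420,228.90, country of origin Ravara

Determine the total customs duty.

$239,682.06

Line 1 (K-634, Ravara, 3,665 kg, $420,228.90):
Base rate for K-634 is 5% + $0.50/kg.
K-634 has an FTA preferential rate, but origin Ravara is not Faristan; base rate stands.
Additional duty on K-634 from Ravara: +51.6%. Applied ad valorem rate: 5% + 51.6% = 56.6%.
Duty = $420,228.90 × 56.6% + 3,665 × $0.50 = $239,682.06.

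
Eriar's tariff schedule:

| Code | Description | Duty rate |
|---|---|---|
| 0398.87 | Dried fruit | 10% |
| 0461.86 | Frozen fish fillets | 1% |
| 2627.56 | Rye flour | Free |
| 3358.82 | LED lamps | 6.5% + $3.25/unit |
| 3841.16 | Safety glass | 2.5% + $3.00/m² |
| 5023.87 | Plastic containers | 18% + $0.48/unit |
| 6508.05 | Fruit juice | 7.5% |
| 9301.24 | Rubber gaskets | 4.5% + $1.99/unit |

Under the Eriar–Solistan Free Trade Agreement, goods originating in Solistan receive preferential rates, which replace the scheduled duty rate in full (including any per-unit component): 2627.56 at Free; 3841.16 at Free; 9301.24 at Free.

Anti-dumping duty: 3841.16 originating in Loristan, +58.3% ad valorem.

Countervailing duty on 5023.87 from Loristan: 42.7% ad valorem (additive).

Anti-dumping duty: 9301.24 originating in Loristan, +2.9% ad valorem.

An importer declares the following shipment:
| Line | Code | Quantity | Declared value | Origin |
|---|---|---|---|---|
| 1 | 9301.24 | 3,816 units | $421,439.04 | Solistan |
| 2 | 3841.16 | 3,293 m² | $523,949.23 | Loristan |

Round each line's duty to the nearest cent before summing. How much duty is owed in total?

Line 1 (9301.24, Solistan, 3,816 units, $421,439.04):
Base rate for 9301.24 is 4.5% + $1.99/unit.
Origin Solistan qualifies under the Eriar–Solistan agreement and 9301.24 is covered: preferential rate Free applies instead.
The additional-duty order on 9301.24 targets Loristan, not Solistan; it does not apply.
Duty = $421,439.04 × 0% = $0.00.
Line 2 (3841.16, Loristan, 3,293 m², $523,949.23):
Base rate for 3841.16 is 2.5% + $3.00/m².
3841.16 has an FTA preferential rate, but origin Loristan is not Solistan; base rate stands.
Additional duty on 3841.16 from Loristan: +58.3%. Applied ad valorem rate: 2.5% + 58.3% = 60.8%.
Duty = $523,949.23 × 60.8% + 3,293 × $3.00 = $328,440.13.
Total = $0.00 + $328,440.13 = $328,440.13.

$328,440.13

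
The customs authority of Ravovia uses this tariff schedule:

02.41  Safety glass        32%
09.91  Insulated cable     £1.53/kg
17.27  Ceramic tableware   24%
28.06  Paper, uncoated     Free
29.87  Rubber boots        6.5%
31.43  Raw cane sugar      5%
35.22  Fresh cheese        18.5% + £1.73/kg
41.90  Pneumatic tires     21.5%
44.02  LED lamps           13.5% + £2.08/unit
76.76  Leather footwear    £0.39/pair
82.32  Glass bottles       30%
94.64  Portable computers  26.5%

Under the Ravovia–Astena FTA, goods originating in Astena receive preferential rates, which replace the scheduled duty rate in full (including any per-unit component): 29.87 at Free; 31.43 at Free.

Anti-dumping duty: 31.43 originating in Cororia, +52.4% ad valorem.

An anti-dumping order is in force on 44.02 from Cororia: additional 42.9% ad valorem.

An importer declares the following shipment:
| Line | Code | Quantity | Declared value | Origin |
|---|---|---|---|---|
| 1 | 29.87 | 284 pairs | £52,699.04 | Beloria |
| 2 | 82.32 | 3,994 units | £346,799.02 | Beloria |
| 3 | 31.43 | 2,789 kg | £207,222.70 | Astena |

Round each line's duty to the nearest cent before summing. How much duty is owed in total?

£107,465.15

Line 1 (29.87, Beloria, 284 pairs, £52,699.04):
Base rate for 29.87 is 6.5%.
29.87 has an FTA preferential rate, but origin Beloria is not Astena; base rate stands.
Duty = £52,699.04 × 6.5% = £3,425.44.
Line 2 (82.32, Beloria, 3,994 units, £346,799.02):
Base rate for 82.32 is 30%.
Duty = £346,799.02 × 30% = £104,039.71.
Line 3 (31.43, Astena, 2,789 kg, £207,222.70):
Base rate for 31.43 is 5%.
Origin Astena qualifies under the Ravovia–Astena agreement and 31.43 is covered: preferential rate Free applies instead.
The additional-duty order on 31.43 targets Cororia, not Astena; it does not apply.
Duty = £207,222.70 × 0% = £0.00.
Total = £3,425.44 + £104,039.71 + £0.00 = £107,465.15.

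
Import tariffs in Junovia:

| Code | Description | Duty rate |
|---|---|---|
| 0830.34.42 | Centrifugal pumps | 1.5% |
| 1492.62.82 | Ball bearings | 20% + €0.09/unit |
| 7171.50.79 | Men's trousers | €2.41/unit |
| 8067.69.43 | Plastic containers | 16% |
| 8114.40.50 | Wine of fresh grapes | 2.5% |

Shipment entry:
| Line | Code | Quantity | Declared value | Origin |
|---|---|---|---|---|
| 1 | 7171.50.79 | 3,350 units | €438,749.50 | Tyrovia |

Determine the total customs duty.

€8,073.50

Line 1 (7171.50.79, Tyrovia, 3,350 units, €438,749.50):
Base rate for 7171.50.79 is €2.41/unit.
Duty = 3,350 × €2.41 = €8,073.50.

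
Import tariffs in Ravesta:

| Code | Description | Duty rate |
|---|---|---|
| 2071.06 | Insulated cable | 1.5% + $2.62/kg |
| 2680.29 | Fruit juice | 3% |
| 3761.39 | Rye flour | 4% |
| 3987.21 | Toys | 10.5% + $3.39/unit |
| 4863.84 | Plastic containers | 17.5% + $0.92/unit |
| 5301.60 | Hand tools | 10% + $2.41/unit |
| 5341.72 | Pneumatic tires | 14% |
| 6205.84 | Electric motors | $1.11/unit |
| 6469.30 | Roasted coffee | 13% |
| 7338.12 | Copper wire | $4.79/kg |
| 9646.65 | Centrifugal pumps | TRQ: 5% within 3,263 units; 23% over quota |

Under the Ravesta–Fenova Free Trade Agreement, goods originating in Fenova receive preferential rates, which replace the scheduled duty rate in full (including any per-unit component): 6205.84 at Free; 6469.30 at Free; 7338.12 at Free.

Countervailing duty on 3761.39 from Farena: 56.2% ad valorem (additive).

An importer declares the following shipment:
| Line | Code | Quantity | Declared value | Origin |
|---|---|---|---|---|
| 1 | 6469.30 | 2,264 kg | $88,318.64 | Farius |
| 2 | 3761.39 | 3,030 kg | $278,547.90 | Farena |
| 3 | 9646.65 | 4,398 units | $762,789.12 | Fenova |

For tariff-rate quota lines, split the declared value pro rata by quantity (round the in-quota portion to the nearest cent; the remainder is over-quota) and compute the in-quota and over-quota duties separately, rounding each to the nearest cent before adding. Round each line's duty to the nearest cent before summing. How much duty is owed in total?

$252,740.51

Line 1 (6469.30, Farius, 2,264 kg, $88,318.64):
Base rate for 6469.30 is 13%.
6469.30 has an FTA preferential rate, but origin Farius is not Fenova; base rate stands.
Duty = $88,318.64 × 13% = $11,481.42.
Line 2 (3761.39, Farena, 3,030 kg, $278,547.90):
Base rate for 3761.39 is 4%.
Additional duty on 3761.39 from Farena: +56.2%. Applied ad valorem rate: 4% + 56.2% = 60.2%.
Duty = $278,547.90 × 60.2% = $167,685.84.
Line 3 (9646.65, Fenova, 4,398 units, $762,789.12):
Code 9646.65 is under a tariff-rate quota (threshold 3,263 units). In-quota: 3,263 units at 5%; over-quota: 1,135 units at 23%.
Pro-rata value split: in-quota = $762,789.12 × 3,263/4,398 = $565,934.72; over-quota = $762,789.12 − $565,934.72 = $196,854.40.
In-quota duty = $565,934.72 × 5% = $28,296.74. Over-quota duty = $196,854.40 × 23% = $45,276.51.
Line duty = $28,296.74 + $45,276.51 = $73,573.25.
Total = $11,481.42 + $167,685.84 + $73,573.25 = $252,740.51.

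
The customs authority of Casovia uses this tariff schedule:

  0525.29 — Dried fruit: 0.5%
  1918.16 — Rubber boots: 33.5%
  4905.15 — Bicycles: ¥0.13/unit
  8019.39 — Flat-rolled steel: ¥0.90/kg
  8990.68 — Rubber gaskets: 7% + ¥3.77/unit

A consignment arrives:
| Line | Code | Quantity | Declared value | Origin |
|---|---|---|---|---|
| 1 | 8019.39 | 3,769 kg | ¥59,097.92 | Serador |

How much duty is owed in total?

¥3,392.10

Line 1 (8019.39, Serador, 3,769 kg, ¥59,097.92):
Base rate for 8019.39 is ¥0.90/kg.
Duty = 3,769 × ¥0.90 = ¥3,392.10.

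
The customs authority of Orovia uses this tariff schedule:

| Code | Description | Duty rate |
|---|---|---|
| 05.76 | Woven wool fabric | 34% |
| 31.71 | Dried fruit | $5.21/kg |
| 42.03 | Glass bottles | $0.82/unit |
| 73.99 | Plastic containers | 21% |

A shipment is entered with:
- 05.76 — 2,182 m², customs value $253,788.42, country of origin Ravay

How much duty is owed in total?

$86,288.06

Line 1 (05.76, Ravay, 2,182 m², $253,788.42):
Base rate for 05.76 is 34%.
Duty = $253,788.42 × 34% = $86,288.06.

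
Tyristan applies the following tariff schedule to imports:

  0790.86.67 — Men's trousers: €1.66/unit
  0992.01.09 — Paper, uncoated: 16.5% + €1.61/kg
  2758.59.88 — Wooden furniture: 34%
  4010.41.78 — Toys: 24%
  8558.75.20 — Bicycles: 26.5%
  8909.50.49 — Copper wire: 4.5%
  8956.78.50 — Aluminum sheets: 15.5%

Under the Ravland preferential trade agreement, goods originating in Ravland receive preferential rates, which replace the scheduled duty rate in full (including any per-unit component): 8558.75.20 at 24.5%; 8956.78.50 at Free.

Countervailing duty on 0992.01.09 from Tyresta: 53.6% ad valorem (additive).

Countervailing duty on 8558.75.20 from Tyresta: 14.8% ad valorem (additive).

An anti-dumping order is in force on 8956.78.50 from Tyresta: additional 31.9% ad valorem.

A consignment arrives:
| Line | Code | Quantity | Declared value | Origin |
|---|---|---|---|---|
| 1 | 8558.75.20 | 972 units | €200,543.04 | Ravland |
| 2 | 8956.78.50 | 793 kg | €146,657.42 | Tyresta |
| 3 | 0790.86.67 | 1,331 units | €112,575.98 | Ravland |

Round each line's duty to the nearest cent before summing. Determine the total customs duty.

€120,858.12

Line 1 (8558.75.20, Ravland, 972 units, €200,543.04):
Base rate for 8558.75.20 is 26.5%.
Origin Ravland qualifies under the Tyristan–Ravland agreement and 8558.75.20 is covered: preferential rate 24.5% applies instead.
The additional-duty order on 8558.75.20 targets Tyresta, not Ravland; it does not apply.
Duty = €200,543.04 × 24.5% = €49,133.04.
Line 2 (8956.78.50, Tyresta, 793 kg, €146,657.42):
Base rate for 8956.78.50 is 15.5%.
8956.78.50 has an FTA preferential rate, but origin Tyresta is not Ravland; base rate stands.
Additional duty on 8956.78.50 from Tyresta: +31.9%. Applied ad valorem rate: 15.5% + 31.9% = 47.4%.
Duty = €146,657.42 × 47.4% = €69,515.62.
Line 3 (0790.86.67, Ravland, 1,331 units, €112,575.98):
Base rate for 0790.86.67 is €1.66/unit.
Origin Ravland is the FTA partner but 0790.86.67 is not on the preference list; base rate stands.
Duty = 1,331 × €1.66 = €2,209.46.
Total = €49,133.04 + €69,515.62 + €2,209.46 = €120,858.12.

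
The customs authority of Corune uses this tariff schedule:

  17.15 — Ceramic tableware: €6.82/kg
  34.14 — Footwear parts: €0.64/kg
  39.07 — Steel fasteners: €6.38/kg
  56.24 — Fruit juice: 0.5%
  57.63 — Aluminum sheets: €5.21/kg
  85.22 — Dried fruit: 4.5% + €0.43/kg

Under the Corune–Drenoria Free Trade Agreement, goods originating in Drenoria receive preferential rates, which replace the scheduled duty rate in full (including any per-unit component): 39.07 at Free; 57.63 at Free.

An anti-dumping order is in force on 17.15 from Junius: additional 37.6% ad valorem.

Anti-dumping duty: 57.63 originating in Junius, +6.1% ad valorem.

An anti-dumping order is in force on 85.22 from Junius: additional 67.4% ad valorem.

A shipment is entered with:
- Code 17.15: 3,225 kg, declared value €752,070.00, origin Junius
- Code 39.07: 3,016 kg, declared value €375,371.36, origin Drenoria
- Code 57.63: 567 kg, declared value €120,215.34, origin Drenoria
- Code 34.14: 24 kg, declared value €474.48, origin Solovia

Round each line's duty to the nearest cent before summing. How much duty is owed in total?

Line 1 (17.15, Junius, 3,225 kg, €752,070.00):
Base rate for 17.15 is €6.82/kg.
Additional duty on 17.15 from Junius: +37.6% ad valorem. Applied ad valorem rate = 37.6%.
Duty = €752,070.00 × 37.6% + 3,225 × €6.82 = €304,772.82.
Line 2 (39.07, Drenoria, 3,016 kg, €375,371.36):
Base rate for 39.07 is €6.38/kg.
Origin Drenoria qualifies under the Corune–Drenoria agreement and 39.07 is covered: preferential rate Free applies instead.
Duty = €375,371.36 × 0% = €0.00.
Line 3 (57.63, Drenoria, 567 kg, €120,215.34):
Base rate for 57.63 is €5.21/kg.
Origin Drenoria qualifies under the Corune–Drenoria agreement and 57.63 is covered: preferential rate Free applies instead.
The additional-duty order on 57.63 targets Junius, not Drenoria; it does not apply.
Duty = €120,215.34 × 0% = €0.00.
Line 4 (34.14, Solovia, 24 kg, €474.48):
Base rate for 34.14 is €0.64/kg.
Duty = 24 × €0.64 = €15.36.
Total = €304,772.82 + €0.00 + €0.00 + €15.36 = €304,788.18.

€304,788.18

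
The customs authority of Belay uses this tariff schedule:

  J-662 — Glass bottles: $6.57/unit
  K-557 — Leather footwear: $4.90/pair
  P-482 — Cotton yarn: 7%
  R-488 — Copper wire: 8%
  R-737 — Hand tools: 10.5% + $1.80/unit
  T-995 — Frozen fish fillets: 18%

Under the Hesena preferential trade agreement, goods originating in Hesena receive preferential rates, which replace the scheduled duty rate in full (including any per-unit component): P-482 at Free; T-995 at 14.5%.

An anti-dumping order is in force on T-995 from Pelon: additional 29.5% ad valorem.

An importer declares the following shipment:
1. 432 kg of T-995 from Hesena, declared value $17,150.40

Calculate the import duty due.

$2,486.81

Line 1 (T-995, Hesena, 432 kg, $17,150.40):
Base rate for T-995 is 18%.
Origin Hesena qualifies under the Belay–Hesena agreement and T-995 is covered: preferential rate 14.5% applies instead.
The additional-duty order on T-995 targets Pelon, not Hesena; it does not apply.
Duty = $17,150.40 × 14.5% = $2,486.81.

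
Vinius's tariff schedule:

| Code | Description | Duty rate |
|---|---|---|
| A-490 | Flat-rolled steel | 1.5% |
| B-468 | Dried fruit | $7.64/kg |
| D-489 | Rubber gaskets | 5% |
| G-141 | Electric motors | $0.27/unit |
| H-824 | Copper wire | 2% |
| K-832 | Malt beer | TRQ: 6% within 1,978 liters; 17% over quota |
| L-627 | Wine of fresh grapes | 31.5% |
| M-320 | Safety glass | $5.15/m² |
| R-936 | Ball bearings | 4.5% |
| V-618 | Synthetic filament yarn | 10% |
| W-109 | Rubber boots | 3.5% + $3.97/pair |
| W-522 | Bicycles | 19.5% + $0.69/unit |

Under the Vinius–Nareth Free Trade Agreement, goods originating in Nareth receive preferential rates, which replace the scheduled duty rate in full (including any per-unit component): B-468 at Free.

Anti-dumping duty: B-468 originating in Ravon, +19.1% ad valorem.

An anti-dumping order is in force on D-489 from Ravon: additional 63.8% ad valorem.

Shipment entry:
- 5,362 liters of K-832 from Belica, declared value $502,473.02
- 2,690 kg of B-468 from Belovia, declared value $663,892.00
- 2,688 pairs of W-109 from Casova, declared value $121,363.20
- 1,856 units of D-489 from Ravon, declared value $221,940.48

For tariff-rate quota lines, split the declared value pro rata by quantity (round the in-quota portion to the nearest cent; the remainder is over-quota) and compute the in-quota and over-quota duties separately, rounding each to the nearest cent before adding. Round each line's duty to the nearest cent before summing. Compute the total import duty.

Line 1 (K-832, Belica, 5,362 liters, $502,473.02):
Code K-832 is under a tariff-rate quota (threshold 1,978 liters). In-quota: 1,978 liters at 6%; over-quota: 3,384 liters at 17%.
Pro-rata value split: in-quota = $502,473.02 × 1,978/5,362 = $185,358.38; over-quota = $502,473.02 − $185,358.38 = $317,114.64.
In-quota duty = $185,358.38 × 6% = $11,121.50. Over-quota duty = $317,114.64 × 17% = $53,909.49.
Line duty = $11,121.50 + $53,909.49 = $65,030.99.
Line 2 (B-468, Belovia, 2,690 kg, $663,892.00):
Base rate for B-468 is $7.64/kg.
B-468 has an FTA preferential rate, but origin Belovia is not Nareth; base rate stands.
The additional-duty order on B-468 targets Ravon, not Belovia; it does not apply.
Duty = 2,690 × $7.64 = $20,551.60.
Line 3 (W-109, Casova, 2,688 pairs, $121,363.20):
Base rate for W-109 is 3.5% + $3.97/pair.
Duty = $121,363.20 × 3.5% + 2,688 × $3.97 = $14,919.07.
Line 4 (D-489, Ravon, 1,856 units, $221,940.48):
Base rate for D-489 is 5%.
Additional duty on D-489 from Ravon: +63.8%. Applied ad valorem rate: 5% + 63.8% = 68.8%.
Duty = $221,940.48 × 68.8% = $152,695.05.
Total = $65,030.99 + $20,551.60 + $14,919.07 + $152,695.05 = $253,196.71.

$253,196.71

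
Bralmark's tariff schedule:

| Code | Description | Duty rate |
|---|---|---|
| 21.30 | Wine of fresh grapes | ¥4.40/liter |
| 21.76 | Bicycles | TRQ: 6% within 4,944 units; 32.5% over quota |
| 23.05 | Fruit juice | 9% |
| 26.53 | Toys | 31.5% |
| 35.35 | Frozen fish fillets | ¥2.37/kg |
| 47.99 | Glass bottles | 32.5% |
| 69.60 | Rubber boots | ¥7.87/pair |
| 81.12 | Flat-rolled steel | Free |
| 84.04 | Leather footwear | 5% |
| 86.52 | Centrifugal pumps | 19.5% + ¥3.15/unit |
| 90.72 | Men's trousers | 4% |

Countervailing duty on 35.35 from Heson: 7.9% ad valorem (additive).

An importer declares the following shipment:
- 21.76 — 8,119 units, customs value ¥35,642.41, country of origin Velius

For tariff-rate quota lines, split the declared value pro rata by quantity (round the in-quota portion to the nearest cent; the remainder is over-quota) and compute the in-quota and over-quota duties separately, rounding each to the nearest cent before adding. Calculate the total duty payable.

Line 1 (21.76, Velius, 8,119 units, ¥35,642.41):
Code 21.76 is under a tariff-rate quota (threshold 4,944 units). In-quota: 4,944 units at 6%; over-quota: 3,175 units at 32.5%.
Pro-rata value split: in-quota = ¥35,642.41 × 4,944/8,119 = ¥21,704.16; over-quota = ¥35,642.41 − ¥21,704.16 = ¥13,938.25.
In-quota duty = ¥21,704.16 × 6% = ¥1,302.25. Over-quota duty = ¥13,938.25 × 32.5% = ¥4,529.93.
Line duty = ¥1,302.25 + ¥4,529.93 = ¥5,832.18.

¥5,832.18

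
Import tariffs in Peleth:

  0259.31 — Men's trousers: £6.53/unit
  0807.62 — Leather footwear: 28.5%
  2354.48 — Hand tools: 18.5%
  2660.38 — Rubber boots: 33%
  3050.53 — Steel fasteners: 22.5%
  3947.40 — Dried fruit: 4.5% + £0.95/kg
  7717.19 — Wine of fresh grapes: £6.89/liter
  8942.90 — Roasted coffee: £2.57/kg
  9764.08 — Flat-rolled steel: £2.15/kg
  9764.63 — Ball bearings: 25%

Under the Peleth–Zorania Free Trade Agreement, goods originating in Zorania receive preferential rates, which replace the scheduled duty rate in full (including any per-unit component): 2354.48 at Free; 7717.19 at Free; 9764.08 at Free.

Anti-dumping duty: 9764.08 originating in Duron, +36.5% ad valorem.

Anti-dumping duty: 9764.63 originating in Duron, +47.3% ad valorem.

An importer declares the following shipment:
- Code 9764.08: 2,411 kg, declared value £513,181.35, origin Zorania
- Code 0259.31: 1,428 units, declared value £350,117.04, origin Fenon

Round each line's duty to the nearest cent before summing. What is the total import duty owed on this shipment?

Line 1 (9764.08, Zorania, 2,411 kg, £513,181.35):
Base rate for 9764.08 is £2.15/kg.
Origin Zorania qualifies under the Peleth–Zorania agreement and 9764.08 is covered: preferential rate Free applies instead.
The additional-duty order on 9764.08 targets Duron, not Zorania; it does not apply.
Duty = £513,181.35 × 0% = £0.00.
Line 2 (0259.31, Fenon, 1,428 units, £350,117.04):
Base rate for 0259.31 is £6.53/unit.
Duty = 1,428 × £6.53 = £9,324.84.
Total = £0.00 + £9,324.84 = £9,324.84.

£9,324.84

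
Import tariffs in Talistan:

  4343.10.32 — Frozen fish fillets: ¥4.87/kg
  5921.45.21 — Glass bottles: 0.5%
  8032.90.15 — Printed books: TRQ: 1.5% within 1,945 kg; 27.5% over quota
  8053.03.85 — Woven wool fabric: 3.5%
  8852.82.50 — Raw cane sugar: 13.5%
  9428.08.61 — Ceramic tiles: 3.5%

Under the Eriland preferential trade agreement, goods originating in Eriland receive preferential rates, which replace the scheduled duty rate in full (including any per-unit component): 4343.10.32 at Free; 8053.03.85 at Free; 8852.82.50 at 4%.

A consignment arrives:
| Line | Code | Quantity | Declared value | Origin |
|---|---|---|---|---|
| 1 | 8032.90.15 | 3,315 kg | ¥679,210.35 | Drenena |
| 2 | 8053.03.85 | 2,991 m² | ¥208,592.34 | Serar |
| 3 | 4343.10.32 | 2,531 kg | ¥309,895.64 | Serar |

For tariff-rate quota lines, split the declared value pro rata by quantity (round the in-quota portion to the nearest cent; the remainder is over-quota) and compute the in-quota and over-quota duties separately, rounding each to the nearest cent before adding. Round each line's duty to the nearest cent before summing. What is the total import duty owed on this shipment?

Line 1 (8032.90.15, Drenena, 3,315 kg, ¥679,210.35):
Code 8032.90.15 is under a tariff-rate quota (threshold 1,945 kg). In-quota: 1,945 kg at 1.5%; over-quota: 1,370 kg at 27.5%.
Pro-rata value split: in-quota = ¥679,210.35 × 1,945/3,315 = ¥398,511.05; over-quota = ¥679,210.35 − ¥398,511.05 = ¥280,699.30.
In-quota duty = ¥398,511.05 × 1.5% = ¥5,977.67. Over-quota duty = ¥280,699.30 × 27.5% = ¥77,192.31.
Line duty = ¥5,977.67 + ¥77,192.31 = ¥83,169.98.
Line 2 (8053.03.85, Serar, 2,991 m², ¥208,592.34):
Base rate for 8053.03.85 is 3.5%.
8053.03.85 has an FTA preferential rate, but origin Serar is not Eriland; base rate stands.
Duty = ¥208,592.34 × 3.5% = ¥7,300.73.
Line 3 (4343.10.32, Serar, 2,531 kg, ¥309,895.64):
Base rate for 4343.10.32 is ¥4.87/kg.
4343.10.32 has an FTA preferential rate, but origin Serar is not Eriland; base rate stands.
Duty = 2,531 × ¥4.87 = ¥12,325.97.
Total = ¥83,169.98 + ¥7,300.73 + ¥12,325.97 = ¥102,796.68.

¥102,796.68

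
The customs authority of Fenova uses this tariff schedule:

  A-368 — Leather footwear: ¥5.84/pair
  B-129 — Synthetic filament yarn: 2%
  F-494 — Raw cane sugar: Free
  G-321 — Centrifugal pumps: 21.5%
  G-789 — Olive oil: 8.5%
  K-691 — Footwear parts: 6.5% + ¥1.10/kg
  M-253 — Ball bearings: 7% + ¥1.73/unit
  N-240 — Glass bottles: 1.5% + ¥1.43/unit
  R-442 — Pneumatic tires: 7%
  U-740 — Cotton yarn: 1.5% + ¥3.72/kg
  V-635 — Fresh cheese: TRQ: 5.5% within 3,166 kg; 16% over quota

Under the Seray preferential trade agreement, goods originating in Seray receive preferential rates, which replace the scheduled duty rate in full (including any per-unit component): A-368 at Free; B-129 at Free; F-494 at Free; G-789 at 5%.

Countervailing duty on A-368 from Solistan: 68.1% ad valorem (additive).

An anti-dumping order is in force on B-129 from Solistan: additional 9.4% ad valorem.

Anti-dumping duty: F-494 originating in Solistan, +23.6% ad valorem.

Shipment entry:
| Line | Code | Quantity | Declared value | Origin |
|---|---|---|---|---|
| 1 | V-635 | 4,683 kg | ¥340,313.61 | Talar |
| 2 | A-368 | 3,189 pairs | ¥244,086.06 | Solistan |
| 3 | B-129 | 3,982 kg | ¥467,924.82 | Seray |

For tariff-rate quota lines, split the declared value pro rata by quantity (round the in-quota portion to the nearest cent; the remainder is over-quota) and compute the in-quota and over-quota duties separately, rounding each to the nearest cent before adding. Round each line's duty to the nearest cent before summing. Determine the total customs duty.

¥215,138.86

Line 1 (V-635, Talar, 4,683 kg, ¥340,313.61):
Code V-635 is under a tariff-rate quota (threshold 3,166 kg). In-quota: 3,166 kg at 5.5%; over-quota: 1,517 kg at 16%.
Pro-rata value split: in-quota = ¥340,313.61 × 3,166/4,683 = ¥230,073.22; over-quota = ¥340,313.61 − ¥230,073.22 = ¥110,240.39.
In-quota duty = ¥230,073.22 × 5.5% = ¥12,654.03. Over-quota duty = ¥110,240.39 × 16% = ¥17,638.46.
Line duty = ¥12,654.03 + ¥17,638.46 = ¥30,292.49.
Line 2 (A-368, Solistan, 3,189 pairs, ¥244,086.06):
Base rate for A-368 is ¥5.84/pair.
A-368 has an FTA preferential rate, but origin Solistan is not Seray; base rate stands.
Additional duty on A-368 from Solistan: +68.1% ad valorem. Applied ad valorem rate = 68.1%.
Duty = ¥244,086.06 × 68.1% + 3,189 × ¥5.84 = ¥184,846.37.
Line 3 (B-129, Seray, 3,982 kg, ¥467,924.82):
Base rate for B-129 is 2%.
Origin Seray qualifies under the Fenova–Seray agreement and B-129 is covered: preferential rate Free applies instead.
The additional-duty order on B-129 targets Solistan, not Seray; it does not apply.
Duty = ¥467,924.82 × 0% = ¥0.00.
Total = ¥30,292.49 + ¥184,846.37 + ¥0.00 = ¥215,138.86.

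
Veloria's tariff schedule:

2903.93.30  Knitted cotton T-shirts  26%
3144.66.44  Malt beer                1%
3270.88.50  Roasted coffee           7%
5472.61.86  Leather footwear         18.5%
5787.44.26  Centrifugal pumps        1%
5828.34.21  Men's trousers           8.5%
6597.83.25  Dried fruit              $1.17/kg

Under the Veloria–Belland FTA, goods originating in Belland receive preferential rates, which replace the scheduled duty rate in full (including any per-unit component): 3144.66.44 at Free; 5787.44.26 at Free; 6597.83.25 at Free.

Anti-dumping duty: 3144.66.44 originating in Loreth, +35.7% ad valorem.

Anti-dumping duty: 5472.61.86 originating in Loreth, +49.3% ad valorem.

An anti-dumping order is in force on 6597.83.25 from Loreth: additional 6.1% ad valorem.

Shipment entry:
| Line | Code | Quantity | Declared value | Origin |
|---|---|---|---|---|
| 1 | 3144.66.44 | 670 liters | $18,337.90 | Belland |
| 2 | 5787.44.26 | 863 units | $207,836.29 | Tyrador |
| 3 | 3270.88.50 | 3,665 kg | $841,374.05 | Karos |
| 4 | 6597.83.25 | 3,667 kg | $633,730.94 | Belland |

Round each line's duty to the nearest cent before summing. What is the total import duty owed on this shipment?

Line 1 (3144.66.44, Belland, 670 liters, $18,337.90):
Base rate for 3144.66.44 is 1%.
Origin Belland qualifies under the Veloria–Belland agreement and 3144.66.44 is covered: preferential rate Free applies instead.
The additional-duty order on 3144.66.44 targets Loreth, not Belland; it does not apply.
Duty = $18,337.90 × 0% = $0.00.
Line 2 (5787.44.26, Tyrador, 863 units, $207,836.29):
Base rate for 5787.44.26 is 1%.
5787.44.26 has an FTA preferential rate, but origin Tyrador is not Belland; base rate stands.
Duty = $207,836.29 × 1% = $2,078.36.
Line 3 (3270.88.50, Karos, 3,665 kg, $841,374.05):
Base rate for 3270.88.50 is 7%.
Duty = $841,374.05 × 7% = $58,896.18.
Line 4 (6597.83.25, Belland, 3,667 kg, $633,730.94):
Base rate for 6597.83.25 is $1.17/kg.
Origin Belland qualifies under the Veloria–Belland agreement and 6597.83.25 is covered: preferential rate Free applies instead.
The additional-duty order on 6597.83.25 targets Loreth, not Belland; it does not apply.
Duty = $633,730.94 × 0% = $0.00.
Total = $0.00 + $2,078.36 + $58,896.18 + $0.00 = $60,974.54.

$60,974.54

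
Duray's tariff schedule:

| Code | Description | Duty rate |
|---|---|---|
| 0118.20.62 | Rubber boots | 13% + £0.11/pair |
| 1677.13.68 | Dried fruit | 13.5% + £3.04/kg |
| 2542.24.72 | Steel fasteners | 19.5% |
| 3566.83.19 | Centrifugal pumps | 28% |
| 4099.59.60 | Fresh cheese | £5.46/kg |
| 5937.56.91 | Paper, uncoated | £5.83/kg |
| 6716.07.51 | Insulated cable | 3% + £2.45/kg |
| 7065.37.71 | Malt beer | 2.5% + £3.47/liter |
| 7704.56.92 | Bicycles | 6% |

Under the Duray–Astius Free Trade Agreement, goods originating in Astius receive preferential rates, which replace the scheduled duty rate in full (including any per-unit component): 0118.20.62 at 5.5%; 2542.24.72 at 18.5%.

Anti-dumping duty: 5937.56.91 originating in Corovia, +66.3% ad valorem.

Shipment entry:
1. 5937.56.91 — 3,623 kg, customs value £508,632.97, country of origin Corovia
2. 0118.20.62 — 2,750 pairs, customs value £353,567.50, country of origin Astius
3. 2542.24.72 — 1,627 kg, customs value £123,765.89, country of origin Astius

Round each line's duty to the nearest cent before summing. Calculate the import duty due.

Line 1 (5937.56.91, Corovia, 3,623 kg, £508,632.97):
Base rate for 5937.56.91 is £5.83/kg.
Additional duty on 5937.56.91 from Corovia: +66.3% ad valorem. Applied ad valorem rate = 66.3%.
Duty = £508,632.97 × 66.3% + 3,623 × £5.83 = £358,345.75.
Line 2 (0118.20.62, Astius, 2,750 pairs, £353,567.50):
Base rate for 0118.20.62 is 13% + £0.11/pair.
Origin Astius qualifies under the Duray–Astius agreement and 0118.20.62 is covered: preferential rate 5.5% applies instead.
Duty = £353,567.50 × 5.5% = £19,446.21.
Line 3 (2542.24.72, Astius, 1,627 kg, £123,765.89):
Base rate for 2542.24.72 is 19.5%.
Origin Astius qualifies under the Duray–Astius agreement and 2542.24.72 is covered: preferential rate 18.5% applies instead.
Duty = £123,765.89 × 18.5% = £22,896.69.
Total = £358,345.75 + £19,446.21 + £22,896.69 = £400,688.65.

£400,688.65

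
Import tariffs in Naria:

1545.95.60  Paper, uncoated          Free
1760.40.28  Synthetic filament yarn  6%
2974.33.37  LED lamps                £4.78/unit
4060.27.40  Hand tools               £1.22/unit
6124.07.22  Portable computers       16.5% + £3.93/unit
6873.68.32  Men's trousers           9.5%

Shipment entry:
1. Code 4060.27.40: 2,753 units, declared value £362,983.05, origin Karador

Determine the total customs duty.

£3,358.66

Line 1 (4060.27.40, Karador, 2,753 units, £362,983.05):
Base rate for 4060.27.40 is £1.22/unit.
Duty = 2,753 × £1.22 = £3,358.66.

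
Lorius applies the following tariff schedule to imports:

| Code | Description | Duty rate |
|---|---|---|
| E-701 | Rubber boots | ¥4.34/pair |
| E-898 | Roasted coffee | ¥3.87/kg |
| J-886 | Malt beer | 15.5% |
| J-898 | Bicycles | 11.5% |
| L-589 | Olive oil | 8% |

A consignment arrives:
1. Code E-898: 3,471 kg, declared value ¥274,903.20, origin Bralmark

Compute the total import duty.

Line 1 (E-898, Bralmark, 3,471 kg, ¥274,903.20):
Base rate for E-898 is ¥3.87/kg.
Duty = 3,471 × ¥3.87 = ¥13,432.77.

¥13,432.77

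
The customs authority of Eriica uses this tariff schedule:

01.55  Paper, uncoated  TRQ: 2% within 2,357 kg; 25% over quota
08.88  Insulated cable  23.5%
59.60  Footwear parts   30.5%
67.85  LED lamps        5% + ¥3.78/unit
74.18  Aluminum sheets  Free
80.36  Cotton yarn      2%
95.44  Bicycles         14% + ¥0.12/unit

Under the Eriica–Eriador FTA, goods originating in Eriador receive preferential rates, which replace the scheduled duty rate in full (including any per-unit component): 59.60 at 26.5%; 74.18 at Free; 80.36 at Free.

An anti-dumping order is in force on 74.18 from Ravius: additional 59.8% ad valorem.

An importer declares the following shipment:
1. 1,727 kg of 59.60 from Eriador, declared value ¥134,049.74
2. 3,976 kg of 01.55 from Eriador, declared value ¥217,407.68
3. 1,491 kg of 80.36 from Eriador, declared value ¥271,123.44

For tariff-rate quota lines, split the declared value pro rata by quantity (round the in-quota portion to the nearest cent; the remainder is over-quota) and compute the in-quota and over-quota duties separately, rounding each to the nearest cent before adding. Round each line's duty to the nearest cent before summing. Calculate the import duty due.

Line 1 (59.60, Eriador, 1,727 kg, ¥134,049.74):
Base rate for 59.60 is 30.5%.
Origin Eriador qualifies under the Eriica–Eriador agreement and 59.60 is covered: preferential rate 26.5% applies instead.
Duty = ¥134,049.74 × 26.5% = ¥35,523.18.
Line 2 (01.55, Eriador, 3,976 kg, ¥217,407.68):
Code 01.55 is under a tariff-rate quota (threshold 2,357 kg). In-quota: 2,357 kg at 2%; over-quota: 1,619 kg at 25%.
Pro-rata value split: in-quota = ¥217,407.68 × 2,357/3,976 = ¥128,880.76; over-quota = ¥217,407.68 − ¥128,880.76 = ¥88,526.92.
In-quota duty = ¥128,880.76 × 2% = ¥2,577.62. Over-quota duty = ¥88,526.92 × 25% = ¥22,131.73.
Line duty = ¥2,577.62 + ¥22,131.73 = ¥24,709.35.
Line 3 (80.36, Eriador, 1,491 kg, ¥271,123.44):
Base rate for 80.36 is 2%.
Origin Eriador qualifies under the Eriica–Eriador agreement and 80.36 is covered: preferential rate Free applies instead.
Duty = ¥271,123.44 × 0% = ¥0.00.
Total = ¥35,523.18 + ¥24,709.35 + ¥0.00 = ¥60,232.53.

¥60,232.53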